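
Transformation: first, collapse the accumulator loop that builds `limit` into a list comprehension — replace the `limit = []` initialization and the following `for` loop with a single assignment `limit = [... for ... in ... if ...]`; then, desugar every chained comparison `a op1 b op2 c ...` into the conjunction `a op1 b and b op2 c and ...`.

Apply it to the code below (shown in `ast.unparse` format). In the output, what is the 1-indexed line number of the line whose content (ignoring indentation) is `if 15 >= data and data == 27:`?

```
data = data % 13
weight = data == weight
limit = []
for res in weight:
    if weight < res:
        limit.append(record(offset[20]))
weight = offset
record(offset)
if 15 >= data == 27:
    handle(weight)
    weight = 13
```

6

Transformed code:
data = data % 13
weight = data == weight
limit = [record(offset[20]) for res in weight if weight < res]
weight = offset
record(offset)
if 15 >= data and data == 27:
    handle(weight)
    weight = 13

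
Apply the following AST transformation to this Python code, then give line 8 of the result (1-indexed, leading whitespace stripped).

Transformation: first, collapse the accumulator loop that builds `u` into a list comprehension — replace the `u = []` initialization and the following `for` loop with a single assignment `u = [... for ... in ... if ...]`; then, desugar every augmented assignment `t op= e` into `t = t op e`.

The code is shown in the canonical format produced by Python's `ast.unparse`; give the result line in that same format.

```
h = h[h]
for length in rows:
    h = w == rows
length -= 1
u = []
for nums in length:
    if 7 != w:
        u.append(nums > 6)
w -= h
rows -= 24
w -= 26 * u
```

Transformed code:
h = h[h]
for length in rows:
    h = w == rows
length = length - 1
u = [nums > 6 for nums in length if 7 != w]
w = w - h
rows = rows - 24
w = w - 26 * u

w = w - 26 * u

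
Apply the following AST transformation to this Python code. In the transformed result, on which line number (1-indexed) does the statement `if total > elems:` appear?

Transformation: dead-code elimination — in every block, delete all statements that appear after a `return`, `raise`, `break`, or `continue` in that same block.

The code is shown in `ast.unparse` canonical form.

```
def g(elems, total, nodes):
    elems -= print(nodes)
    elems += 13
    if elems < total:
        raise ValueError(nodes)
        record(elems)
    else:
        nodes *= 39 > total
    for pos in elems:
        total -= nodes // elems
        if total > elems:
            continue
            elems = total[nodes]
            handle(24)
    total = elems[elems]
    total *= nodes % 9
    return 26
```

10

Transformed code:
def g(elems, total, nodes):
    elems -= print(nodes)
    elems += 13
    if elems < total:
        raise ValueError(nodes)
    else:
        nodes *= 39 > total
    for pos in elems:
        total -= nodes // elems
        if total > elems:
            continue
    total = elems[elems]
    total *= nodes % 9
    return 26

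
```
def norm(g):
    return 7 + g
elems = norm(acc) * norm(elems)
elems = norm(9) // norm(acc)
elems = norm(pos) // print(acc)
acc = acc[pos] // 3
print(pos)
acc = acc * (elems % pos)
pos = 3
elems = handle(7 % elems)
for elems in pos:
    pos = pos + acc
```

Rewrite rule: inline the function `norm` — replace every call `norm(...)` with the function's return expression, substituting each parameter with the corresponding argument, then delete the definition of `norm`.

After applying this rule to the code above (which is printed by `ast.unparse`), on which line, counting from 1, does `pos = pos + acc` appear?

Transformed code:
elems = (7 + acc) * (7 + elems)
elems = (7 + 9) // (7 + acc)
elems = (7 + pos) // print(acc)
acc = acc[pos] // 3
print(pos)
acc = acc * (elems % pos)
pos = 3
elems = handle(7 % elems)
for elems in pos:
    pos = pos + acc

10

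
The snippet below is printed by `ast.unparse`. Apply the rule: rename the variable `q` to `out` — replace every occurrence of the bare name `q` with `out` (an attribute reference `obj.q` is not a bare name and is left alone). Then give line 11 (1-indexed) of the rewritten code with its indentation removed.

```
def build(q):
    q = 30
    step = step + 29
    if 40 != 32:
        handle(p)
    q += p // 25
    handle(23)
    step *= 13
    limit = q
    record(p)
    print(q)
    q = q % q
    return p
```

print(out)

Transformed code:
def build(out):
    out = 30
    step = step + 29
    if 40 != 32:
        handle(p)
    out += p // 25
    handle(23)
    step *= 13
    limit = out
    record(p)
    print(out)
    out = out % out
    return p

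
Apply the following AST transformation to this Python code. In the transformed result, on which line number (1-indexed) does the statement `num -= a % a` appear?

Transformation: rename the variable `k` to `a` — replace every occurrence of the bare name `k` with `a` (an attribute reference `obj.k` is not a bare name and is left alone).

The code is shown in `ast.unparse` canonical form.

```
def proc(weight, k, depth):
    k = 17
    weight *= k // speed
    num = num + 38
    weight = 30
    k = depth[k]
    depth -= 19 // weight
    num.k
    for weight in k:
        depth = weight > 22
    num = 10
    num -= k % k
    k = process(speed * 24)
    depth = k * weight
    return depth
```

Transformed code:
def proc(weight, a, depth):
    a = 17
    weight *= a // speed
    num = num + 38
    weight = 30
    a = depth[a]
    depth -= 19 // weight
    num.k
    for weight in a:
        depth = weight > 22
    num = 10
    num -= a % a
    a = process(speed * 24)
    depth = a * weight
    return depth

12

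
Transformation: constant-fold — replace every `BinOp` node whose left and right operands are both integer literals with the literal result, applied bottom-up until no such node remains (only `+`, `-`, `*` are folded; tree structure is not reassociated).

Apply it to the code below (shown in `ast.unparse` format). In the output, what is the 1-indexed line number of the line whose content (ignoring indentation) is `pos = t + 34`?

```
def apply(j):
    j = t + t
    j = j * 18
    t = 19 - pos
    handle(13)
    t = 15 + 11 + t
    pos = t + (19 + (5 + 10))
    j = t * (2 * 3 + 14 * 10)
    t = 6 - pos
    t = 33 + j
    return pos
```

7

Transformed code:
def apply(j):
    j = t + t
    j = j * 18
    t = 19 - pos
    handle(13)
    t = 26 + t
    pos = t + 34
    j = t * 146
    t = 6 - pos
    t = 33 + j
    return pos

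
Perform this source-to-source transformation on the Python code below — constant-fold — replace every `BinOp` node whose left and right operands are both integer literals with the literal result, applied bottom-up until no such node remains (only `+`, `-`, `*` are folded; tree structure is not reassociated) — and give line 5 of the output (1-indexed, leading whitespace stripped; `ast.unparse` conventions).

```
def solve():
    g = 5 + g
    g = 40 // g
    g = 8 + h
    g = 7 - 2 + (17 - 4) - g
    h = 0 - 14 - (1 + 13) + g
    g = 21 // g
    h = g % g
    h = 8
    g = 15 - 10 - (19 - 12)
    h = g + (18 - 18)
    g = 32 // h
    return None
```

g = 18 - g

Transformed code:
def solve():
    g = 5 + g
    g = 40 // g
    g = 8 + h
    g = 18 - g
    h = -28 + g
    g = 21 // g
    h = g % g
    h = 8
    g = -2
    h = g + 0
    g = 32 // h
    return None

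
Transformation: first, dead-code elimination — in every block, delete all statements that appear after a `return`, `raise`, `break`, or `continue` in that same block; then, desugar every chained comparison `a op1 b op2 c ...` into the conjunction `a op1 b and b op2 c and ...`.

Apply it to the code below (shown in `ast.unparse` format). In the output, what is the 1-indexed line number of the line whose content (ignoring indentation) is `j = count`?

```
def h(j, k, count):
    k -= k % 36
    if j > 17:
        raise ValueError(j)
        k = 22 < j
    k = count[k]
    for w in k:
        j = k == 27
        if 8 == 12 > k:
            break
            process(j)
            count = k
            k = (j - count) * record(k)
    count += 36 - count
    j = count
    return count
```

Transformed code:
def h(j, k, count):
    k -= k % 36
    if j > 17:
        raise ValueError(j)
    k = count[k]
    for w in k:
        j = k == 27
        if 8 == 12 and 12 > k:
            break
    count += 36 - count
    j = count
    return count

11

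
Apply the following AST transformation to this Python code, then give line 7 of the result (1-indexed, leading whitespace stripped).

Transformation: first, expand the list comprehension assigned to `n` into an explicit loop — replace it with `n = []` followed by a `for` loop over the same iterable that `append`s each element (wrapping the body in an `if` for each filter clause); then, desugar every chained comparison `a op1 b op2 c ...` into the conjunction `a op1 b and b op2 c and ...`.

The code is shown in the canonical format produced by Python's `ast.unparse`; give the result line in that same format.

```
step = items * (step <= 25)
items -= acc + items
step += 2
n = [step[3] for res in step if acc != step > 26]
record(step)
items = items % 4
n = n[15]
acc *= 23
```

Transformed code:
step = items * (step <= 25)
items -= acc + items
step += 2
n = []
for res in step:
    if acc != step and step > 26:
        n.append(step[3])
record(step)
items = items % 4
n = n[15]
acc *= 23

n.append(step[3])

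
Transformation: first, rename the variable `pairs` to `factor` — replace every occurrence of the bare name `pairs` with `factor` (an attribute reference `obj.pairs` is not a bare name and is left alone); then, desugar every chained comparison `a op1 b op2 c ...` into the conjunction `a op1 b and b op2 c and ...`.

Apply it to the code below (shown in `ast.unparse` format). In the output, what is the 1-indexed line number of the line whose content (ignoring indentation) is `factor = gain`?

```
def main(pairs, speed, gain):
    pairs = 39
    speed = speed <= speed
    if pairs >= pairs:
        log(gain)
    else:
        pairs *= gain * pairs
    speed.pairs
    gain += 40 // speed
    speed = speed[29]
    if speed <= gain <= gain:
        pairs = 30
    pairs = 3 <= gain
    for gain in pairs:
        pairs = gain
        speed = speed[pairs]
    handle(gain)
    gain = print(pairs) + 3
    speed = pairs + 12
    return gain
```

Transformed code:
def main(factor, speed, gain):
    factor = 39
    speed = speed <= speed
    if factor >= factor:
        log(gain)
    else:
        factor *= gain * factor
    speed.pairs
    gain += 40 // speed
    speed = speed[29]
    if speed <= gain and gain <= gain:
        factor = 30
    factor = 3 <= gain
    for gain in factor:
        factor = gain
        speed = speed[factor]
    handle(gain)
    gain = print(factor) + 3
    speed = factor + 12
    return gain

15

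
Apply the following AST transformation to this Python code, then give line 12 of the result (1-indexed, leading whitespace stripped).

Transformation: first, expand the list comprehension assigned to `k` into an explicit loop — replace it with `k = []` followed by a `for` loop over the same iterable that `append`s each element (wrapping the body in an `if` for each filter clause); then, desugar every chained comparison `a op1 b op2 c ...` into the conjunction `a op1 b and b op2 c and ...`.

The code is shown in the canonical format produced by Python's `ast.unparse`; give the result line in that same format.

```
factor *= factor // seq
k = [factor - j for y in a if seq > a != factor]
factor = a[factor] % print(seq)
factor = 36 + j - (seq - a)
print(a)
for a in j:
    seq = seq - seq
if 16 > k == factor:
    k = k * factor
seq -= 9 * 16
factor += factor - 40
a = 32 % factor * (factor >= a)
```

k = k * factor

Transformed code:
factor *= factor // seq
k = []
for y in a:
    if seq > a and a != factor:
        k.append(factor - j)
factor = a[factor] % print(seq)
factor = 36 + j - (seq - a)
print(a)
for a in j:
    seq = seq - seq
if 16 > k and k == factor:
    k = k * factor
seq -= 9 * 16
factor += factor - 40
a = 32 % factor * (factor >= a)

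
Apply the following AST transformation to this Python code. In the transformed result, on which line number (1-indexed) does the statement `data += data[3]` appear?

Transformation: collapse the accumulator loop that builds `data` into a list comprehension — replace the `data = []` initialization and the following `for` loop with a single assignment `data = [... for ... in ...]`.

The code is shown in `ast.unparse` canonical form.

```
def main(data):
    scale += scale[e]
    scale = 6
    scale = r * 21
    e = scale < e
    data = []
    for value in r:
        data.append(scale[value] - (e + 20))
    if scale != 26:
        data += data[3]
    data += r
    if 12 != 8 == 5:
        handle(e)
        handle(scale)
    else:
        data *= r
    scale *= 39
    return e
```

8

Transformed code:
def main(data):
    scale += scale[e]
    scale = 6
    scale = r * 21
    e = scale < e
    data = [scale[value] - (e + 20) for value in r]
    if scale != 26:
        data += data[3]
    data += r
    if 12 != 8 == 5:
        handle(e)
        handle(scale)
    else:
        data *= r
    scale *= 39
    return e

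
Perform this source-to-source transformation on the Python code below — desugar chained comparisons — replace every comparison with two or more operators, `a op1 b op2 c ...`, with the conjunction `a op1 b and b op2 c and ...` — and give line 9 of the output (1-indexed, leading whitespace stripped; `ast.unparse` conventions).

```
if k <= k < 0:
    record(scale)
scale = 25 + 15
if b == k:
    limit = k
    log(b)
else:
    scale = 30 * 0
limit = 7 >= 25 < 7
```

limit = 7 >= 25 and 25 < 7

Transformed code:
if k <= k and k < 0:
    record(scale)
scale = 25 + 15
if b == k:
    limit = k
    log(b)
else:
    scale = 30 * 0
limit = 7 >= 25 and 25 < 7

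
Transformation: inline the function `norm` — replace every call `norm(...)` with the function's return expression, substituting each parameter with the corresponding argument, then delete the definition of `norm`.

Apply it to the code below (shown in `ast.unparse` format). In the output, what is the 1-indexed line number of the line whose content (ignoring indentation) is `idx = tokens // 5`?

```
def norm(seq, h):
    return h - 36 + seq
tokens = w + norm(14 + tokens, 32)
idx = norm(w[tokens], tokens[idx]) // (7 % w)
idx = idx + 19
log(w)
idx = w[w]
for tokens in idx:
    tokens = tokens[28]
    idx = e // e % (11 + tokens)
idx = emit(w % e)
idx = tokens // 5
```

10

Transformed code:
tokens = w + (32 - 36 + (14 + tokens))
idx = (tokens[idx] - 36 + w[tokens]) // (7 % w)
idx = idx + 19
log(w)
idx = w[w]
for tokens in idx:
    tokens = tokens[28]
    idx = e // e % (11 + tokens)
idx = emit(w % e)
idx = tokens // 5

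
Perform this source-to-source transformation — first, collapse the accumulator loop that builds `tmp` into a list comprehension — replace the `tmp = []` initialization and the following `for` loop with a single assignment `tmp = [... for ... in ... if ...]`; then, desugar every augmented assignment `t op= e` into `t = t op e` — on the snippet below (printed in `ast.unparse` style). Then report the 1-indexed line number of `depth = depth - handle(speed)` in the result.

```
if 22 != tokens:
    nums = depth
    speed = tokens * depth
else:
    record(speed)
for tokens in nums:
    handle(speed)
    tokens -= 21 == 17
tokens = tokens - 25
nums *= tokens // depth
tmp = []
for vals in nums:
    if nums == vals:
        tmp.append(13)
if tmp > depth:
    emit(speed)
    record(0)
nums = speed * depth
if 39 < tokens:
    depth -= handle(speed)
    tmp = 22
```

17

Transformed code:
if 22 != tokens:
    nums = depth
    speed = tokens * depth
else:
    record(speed)
for tokens in nums:
    handle(speed)
    tokens = tokens - (21 == 17)
tokens = tokens - 25
nums = nums * (tokens // depth)
tmp = [13 for vals in nums if nums == vals]
if tmp > depth:
    emit(speed)
    record(0)
nums = speed * depth
if 39 < tokens:
    depth = depth - handle(speed)
    tmp = 22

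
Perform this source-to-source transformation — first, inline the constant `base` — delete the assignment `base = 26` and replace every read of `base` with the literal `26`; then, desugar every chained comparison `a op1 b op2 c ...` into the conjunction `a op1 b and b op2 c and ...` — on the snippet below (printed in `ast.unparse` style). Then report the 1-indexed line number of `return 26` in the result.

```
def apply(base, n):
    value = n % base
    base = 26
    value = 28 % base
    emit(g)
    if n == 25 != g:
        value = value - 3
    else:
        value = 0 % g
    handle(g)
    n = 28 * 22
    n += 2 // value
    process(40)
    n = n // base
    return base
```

14

Transformed code:
def apply(base, n):
    value = n % 26
    value = 28 % 26
    emit(g)
    if n == 25 and 25 != g:
        value = value - 3
    else:
        value = 0 % g
    handle(g)
    n = 28 * 22
    n += 2 // value
    process(40)
    n = n // 26
    return 26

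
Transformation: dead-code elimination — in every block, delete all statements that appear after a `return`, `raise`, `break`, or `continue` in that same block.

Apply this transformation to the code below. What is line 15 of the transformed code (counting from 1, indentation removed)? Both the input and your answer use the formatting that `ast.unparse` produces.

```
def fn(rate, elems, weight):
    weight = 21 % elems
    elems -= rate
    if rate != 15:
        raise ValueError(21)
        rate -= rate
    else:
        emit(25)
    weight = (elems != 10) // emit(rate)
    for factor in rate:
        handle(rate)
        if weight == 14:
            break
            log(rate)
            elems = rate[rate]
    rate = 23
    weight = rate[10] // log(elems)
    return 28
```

Transformed code:
def fn(rate, elems, weight):
    weight = 21 % elems
    elems -= rate
    if rate != 15:
        raise ValueError(21)
    else:
        emit(25)
    weight = (elems != 10) // emit(rate)
    for factor in rate:
        handle(rate)
        if weight == 14:
            break
    rate = 23
    weight = rate[10] // log(elems)
    return 28

return 28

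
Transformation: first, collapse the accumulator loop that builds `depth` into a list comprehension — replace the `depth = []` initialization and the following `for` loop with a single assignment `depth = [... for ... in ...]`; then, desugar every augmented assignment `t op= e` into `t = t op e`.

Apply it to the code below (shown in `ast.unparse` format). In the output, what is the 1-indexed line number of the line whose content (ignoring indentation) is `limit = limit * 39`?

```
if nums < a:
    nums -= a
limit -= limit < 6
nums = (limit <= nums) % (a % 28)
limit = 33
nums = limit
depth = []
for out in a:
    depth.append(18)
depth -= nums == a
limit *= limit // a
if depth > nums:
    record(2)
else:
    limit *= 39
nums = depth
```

Transformed code:
if nums < a:
    nums = nums - a
limit = limit - (limit < 6)
nums = (limit <= nums) % (a % 28)
limit = 33
nums = limit
depth = [18 for out in a]
depth = depth - (nums == a)
limit = limit * (limit // a)
if depth > nums:
    record(2)
else:
    limit = limit * 39
nums = depth

13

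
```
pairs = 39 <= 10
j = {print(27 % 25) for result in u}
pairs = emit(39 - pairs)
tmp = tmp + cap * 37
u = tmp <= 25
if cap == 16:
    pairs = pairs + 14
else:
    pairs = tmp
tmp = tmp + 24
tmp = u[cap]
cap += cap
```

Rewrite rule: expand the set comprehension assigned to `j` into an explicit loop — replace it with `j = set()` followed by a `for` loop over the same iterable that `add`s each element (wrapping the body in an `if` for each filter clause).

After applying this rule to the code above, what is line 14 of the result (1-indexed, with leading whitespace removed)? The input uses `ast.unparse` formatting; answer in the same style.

Transformed code:
pairs = 39 <= 10
j = set()
for result in u:
    j.add(print(27 % 25))
pairs = emit(39 - pairs)
tmp = tmp + cap * 37
u = tmp <= 25
if cap == 16:
    pairs = pairs + 14
else:
    pairs = tmp
tmp = tmp + 24
tmp = u[cap]
cap += cap

cap += cap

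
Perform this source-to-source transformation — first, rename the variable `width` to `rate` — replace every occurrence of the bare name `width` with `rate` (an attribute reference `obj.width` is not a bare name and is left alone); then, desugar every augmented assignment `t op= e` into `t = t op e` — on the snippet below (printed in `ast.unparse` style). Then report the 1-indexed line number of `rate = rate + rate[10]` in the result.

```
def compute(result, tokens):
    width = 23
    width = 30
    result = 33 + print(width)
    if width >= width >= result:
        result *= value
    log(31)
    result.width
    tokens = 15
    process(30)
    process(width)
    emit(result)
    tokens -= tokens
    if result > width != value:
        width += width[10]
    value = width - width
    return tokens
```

15

Transformed code:
def compute(result, tokens):
    rate = 23
    rate = 30
    result = 33 + print(rate)
    if rate >= rate >= result:
        result = result * value
    log(31)
    result.width
    tokens = 15
    process(30)
    process(rate)
    emit(result)
    tokens = tokens - tokens
    if result > rate != value:
        rate = rate + rate[10]
    value = rate - rate
    return tokens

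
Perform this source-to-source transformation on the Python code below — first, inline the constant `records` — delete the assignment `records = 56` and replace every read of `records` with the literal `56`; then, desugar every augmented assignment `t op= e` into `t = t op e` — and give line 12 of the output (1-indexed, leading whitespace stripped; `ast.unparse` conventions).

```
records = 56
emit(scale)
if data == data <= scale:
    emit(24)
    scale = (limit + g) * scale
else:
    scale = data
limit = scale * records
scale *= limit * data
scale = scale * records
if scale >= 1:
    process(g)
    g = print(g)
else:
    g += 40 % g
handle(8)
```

g = print(g)

Transformed code:
emit(scale)
if data == data <= scale:
    emit(24)
    scale = (limit + g) * scale
else:
    scale = data
limit = scale * 56
scale = scale * (limit * data)
scale = scale * 56
if scale >= 1:
    process(g)
    g = print(g)
else:
    g = g + 40 % g
handle(8)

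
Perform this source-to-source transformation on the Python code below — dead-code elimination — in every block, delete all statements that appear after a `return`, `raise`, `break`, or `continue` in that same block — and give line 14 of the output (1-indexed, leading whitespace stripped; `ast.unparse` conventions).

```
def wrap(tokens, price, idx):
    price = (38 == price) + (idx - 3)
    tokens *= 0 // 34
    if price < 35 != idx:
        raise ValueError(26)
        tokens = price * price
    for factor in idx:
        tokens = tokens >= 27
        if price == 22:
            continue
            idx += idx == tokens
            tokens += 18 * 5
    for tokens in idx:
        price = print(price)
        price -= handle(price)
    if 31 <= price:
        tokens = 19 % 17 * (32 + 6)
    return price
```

Transformed code:
def wrap(tokens, price, idx):
    price = (38 == price) + (idx - 3)
    tokens *= 0 // 34
    if price < 35 != idx:
        raise ValueError(26)
    for factor in idx:
        tokens = tokens >= 27
        if price == 22:
            continue
    for tokens in idx:
        price = print(price)
        price -= handle(price)
    if 31 <= price:
        tokens = 19 % 17 * (32 + 6)
    return price

tokens = 19 % 17 * (32 + 6)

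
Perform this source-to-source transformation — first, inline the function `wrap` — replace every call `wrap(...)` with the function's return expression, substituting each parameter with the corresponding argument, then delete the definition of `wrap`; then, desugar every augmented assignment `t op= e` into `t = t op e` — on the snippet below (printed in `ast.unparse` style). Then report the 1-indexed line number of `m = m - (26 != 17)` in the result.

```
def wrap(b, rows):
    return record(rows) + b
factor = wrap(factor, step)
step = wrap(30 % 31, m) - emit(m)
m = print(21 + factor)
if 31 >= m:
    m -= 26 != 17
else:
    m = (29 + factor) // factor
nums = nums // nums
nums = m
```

Transformed code:
factor = record(step) + factor
step = record(m) + 30 % 31 - emit(m)
m = print(21 + factor)
if 31 >= m:
    m = m - (26 != 17)
else:
    m = (29 + factor) // factor
nums = nums // nums
nums = m

5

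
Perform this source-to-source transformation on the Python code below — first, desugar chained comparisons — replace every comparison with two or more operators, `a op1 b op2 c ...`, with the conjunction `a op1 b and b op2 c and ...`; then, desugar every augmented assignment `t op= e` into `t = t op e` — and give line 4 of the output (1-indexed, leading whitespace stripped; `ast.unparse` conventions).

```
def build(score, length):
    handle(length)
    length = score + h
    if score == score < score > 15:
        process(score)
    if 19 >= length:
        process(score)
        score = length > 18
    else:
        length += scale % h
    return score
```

if score == score and score < score and (score > 15):

Transformed code:
def build(score, length):
    handle(length)
    length = score + h
    if score == score and score < score and (score > 15):
        process(score)
    if 19 >= length:
        process(score)
        score = length > 18
    else:
        length = length + scale % h
    return score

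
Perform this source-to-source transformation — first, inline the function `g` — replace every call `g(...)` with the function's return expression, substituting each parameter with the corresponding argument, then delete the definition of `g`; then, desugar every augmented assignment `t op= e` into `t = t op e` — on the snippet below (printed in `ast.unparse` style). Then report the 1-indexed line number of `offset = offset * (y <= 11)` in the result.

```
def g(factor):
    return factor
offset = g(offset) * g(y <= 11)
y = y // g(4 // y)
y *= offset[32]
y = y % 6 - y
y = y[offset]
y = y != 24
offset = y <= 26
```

1

Transformed code:
offset = offset * (y <= 11)
y = y // (4 // y)
y = y * offset[32]
y = y % 6 - y
y = y[offset]
y = y != 24
offset = y <= 26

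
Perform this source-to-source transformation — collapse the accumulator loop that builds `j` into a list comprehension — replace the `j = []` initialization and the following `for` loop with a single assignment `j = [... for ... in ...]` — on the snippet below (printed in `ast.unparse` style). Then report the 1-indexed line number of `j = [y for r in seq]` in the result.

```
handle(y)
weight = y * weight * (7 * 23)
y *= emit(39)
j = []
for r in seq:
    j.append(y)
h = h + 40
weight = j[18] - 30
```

Transformed code:
handle(y)
weight = y * weight * (7 * 23)
y *= emit(39)
j = [y for r in seq]
h = h + 40
weight = j[18] - 30

4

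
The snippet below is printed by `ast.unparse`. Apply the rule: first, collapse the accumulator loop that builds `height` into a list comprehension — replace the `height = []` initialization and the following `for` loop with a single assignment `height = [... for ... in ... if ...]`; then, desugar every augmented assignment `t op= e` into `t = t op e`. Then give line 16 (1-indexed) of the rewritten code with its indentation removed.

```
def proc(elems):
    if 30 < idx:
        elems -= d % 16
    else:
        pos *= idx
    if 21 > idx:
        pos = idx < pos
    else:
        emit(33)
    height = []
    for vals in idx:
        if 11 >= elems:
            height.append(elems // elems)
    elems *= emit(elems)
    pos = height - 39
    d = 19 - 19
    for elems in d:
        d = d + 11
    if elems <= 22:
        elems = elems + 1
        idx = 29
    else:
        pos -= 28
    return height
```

Transformed code:
def proc(elems):
    if 30 < idx:
        elems = elems - d % 16
    else:
        pos = pos * idx
    if 21 > idx:
        pos = idx < pos
    else:
        emit(33)
    height = [elems // elems for vals in idx if 11 >= elems]
    elems = elems * emit(elems)
    pos = height - 39
    d = 19 - 19
    for elems in d:
        d = d + 11
    if elems <= 22:
        elems = elems + 1
        idx = 29
    else:
        pos = pos - 28
    return height

if elems <= 22:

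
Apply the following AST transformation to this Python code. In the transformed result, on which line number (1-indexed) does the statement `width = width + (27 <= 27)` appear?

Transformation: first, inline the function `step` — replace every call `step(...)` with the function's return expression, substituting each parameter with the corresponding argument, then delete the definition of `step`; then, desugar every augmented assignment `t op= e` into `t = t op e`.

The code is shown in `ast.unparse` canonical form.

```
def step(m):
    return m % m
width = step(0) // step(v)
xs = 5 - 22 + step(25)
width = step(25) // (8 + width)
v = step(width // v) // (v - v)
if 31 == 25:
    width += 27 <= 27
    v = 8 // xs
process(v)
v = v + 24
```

6

Transformed code:
width = 0 % 0 // (v % v)
xs = 5 - 22 + 25 % 25
width = 25 % 25 // (8 + width)
v = width // v % (width // v) // (v - v)
if 31 == 25:
    width = width + (27 <= 27)
    v = 8 // xs
process(v)
v = v + 24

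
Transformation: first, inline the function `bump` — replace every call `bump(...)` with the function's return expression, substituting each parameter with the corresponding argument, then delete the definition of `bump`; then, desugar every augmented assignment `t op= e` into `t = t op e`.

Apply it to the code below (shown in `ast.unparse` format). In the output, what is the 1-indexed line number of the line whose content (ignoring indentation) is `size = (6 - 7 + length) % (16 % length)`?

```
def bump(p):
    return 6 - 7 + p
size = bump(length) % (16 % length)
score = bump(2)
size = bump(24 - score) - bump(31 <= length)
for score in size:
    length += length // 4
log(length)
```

1

Transformed code:
size = (6 - 7 + length) % (16 % length)
score = 6 - 7 + 2
size = 6 - 7 + (24 - score) - (6 - 7 + (31 <= length))
for score in size:
    length = length + length // 4
log(length)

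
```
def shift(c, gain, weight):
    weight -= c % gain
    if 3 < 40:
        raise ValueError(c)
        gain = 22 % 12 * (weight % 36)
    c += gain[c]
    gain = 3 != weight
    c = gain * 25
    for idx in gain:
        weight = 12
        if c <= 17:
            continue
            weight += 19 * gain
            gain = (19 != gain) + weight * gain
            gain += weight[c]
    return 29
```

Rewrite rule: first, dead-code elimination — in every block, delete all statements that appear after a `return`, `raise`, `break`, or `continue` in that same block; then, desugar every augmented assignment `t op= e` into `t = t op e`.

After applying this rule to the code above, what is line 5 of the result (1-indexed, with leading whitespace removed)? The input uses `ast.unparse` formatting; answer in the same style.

c = c + gain[c]

Transformed code:
def shift(c, gain, weight):
    weight = weight - c % gain
    if 3 < 40:
        raise ValueError(c)
    c = c + gain[c]
    gain = 3 != weight
    c = gain * 25
    for idx in gain:
        weight = 12
        if c <= 17:
            continue
    return 29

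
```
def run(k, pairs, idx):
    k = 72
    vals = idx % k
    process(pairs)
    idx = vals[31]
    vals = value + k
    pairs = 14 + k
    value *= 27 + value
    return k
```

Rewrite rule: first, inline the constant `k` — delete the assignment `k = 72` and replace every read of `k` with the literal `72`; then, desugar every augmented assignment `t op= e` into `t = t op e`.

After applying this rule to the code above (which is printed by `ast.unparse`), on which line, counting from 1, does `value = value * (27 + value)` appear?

Transformed code:
def run(k, pairs, idx):
    vals = idx % 72
    process(pairs)
    idx = vals[31]
    vals = value + 72
    pairs = 14 + 72
    value = value * (27 + value)
    return 72

7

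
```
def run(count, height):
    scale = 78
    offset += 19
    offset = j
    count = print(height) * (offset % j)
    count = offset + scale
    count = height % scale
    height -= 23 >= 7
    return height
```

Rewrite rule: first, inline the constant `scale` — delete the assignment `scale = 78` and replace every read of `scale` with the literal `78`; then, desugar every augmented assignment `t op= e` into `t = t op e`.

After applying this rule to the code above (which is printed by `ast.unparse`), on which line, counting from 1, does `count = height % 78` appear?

Transformed code:
def run(count, height):
    offset = offset + 19
    offset = j
    count = print(height) * (offset % j)
    count = offset + 78
    count = height % 78
    height = height - (23 >= 7)
    return height

6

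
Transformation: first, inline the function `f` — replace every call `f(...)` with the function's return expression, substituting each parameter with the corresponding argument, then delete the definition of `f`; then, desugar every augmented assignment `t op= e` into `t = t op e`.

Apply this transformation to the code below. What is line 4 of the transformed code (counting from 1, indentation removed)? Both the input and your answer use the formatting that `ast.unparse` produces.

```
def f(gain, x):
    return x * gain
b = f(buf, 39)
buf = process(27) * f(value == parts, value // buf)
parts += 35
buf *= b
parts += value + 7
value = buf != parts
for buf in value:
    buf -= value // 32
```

Transformed code:
b = 39 * buf
buf = process(27) * (value // buf * (value == parts))
parts = parts + 35
buf = buf * b
parts = parts + (value + 7)
value = buf != parts
for buf in value:
    buf = buf - value // 32

buf = buf * b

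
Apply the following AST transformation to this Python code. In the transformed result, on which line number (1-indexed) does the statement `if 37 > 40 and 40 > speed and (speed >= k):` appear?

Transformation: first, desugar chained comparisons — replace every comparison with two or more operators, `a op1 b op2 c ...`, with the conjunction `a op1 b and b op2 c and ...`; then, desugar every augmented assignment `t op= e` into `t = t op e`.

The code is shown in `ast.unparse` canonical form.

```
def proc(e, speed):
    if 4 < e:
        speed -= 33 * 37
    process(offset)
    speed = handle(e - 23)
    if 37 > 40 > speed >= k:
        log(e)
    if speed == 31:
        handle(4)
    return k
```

Transformed code:
def proc(e, speed):
    if 4 < e:
        speed = speed - 33 * 37
    process(offset)
    speed = handle(e - 23)
    if 37 > 40 and 40 > speed and (speed >= k):
        log(e)
    if speed == 31:
        handle(4)
    return k

6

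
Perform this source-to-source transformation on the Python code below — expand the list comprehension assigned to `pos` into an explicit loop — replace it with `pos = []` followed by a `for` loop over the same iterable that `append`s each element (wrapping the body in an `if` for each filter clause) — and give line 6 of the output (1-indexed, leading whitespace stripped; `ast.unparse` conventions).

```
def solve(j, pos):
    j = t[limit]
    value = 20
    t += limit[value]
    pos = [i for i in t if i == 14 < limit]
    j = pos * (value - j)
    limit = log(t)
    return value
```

for i in t:

Transformed code:
def solve(j, pos):
    j = t[limit]
    value = 20
    t += limit[value]
    pos = []
    for i in t:
        if i == 14 < limit:
            pos.append(i)
    j = pos * (value - j)
    limit = log(t)
    return value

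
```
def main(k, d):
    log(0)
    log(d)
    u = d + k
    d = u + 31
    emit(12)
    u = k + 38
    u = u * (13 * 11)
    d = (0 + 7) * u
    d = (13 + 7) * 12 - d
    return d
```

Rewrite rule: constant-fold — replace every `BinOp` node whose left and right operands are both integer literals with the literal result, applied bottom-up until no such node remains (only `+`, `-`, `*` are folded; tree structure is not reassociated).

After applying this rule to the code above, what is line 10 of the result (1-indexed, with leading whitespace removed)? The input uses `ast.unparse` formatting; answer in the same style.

Transformed code:
def main(k, d):
    log(0)
    log(d)
    u = d + k
    d = u + 31
    emit(12)
    u = k + 38
    u = u * 143
    d = 7 * u
    d = 240 - d
    return d

d = 240 - d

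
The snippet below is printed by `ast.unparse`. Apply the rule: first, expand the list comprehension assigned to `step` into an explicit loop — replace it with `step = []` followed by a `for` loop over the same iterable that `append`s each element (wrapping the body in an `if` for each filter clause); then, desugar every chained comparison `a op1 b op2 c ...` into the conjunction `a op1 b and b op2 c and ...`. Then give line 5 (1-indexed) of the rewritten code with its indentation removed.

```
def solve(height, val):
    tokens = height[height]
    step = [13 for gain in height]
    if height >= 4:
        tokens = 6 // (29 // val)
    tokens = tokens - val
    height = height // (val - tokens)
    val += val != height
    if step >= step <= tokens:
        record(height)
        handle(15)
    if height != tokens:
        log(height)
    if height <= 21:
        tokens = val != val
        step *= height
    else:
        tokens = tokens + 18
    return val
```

Transformed code:
def solve(height, val):
    tokens = height[height]
    step = []
    for gain in height:
        step.append(13)
    if height >= 4:
        tokens = 6 // (29 // val)
    tokens = tokens - val
    height = height // (val - tokens)
    val += val != height
    if step >= step and step <= tokens:
        record(height)
        handle(15)
    if height != tokens:
        log(height)
    if height <= 21:
        tokens = val != val
        step *= height
    else:
        tokens = tokens + 18
    return val

step.append(13)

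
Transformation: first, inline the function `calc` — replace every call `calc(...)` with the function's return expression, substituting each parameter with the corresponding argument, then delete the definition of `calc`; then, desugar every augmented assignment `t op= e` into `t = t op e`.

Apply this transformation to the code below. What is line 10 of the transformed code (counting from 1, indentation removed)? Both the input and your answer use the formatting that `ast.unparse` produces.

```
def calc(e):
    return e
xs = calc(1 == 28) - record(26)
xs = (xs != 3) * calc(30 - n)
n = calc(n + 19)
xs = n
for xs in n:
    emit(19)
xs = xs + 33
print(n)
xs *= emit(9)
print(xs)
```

Transformed code:
xs = (1 == 28) - record(26)
xs = (xs != 3) * (30 - n)
n = n + 19
xs = n
for xs in n:
    emit(19)
xs = xs + 33
print(n)
xs = xs * emit(9)
print(xs)

print(xs)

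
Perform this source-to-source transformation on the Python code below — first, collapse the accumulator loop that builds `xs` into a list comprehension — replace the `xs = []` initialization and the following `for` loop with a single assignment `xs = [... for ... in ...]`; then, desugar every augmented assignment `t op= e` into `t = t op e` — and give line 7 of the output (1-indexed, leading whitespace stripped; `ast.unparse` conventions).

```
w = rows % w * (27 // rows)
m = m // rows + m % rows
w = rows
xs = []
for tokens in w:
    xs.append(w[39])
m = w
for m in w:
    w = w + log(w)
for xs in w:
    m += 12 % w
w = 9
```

Transformed code:
w = rows % w * (27 // rows)
m = m // rows + m % rows
w = rows
xs = [w[39] for tokens in w]
m = w
for m in w:
    w = w + log(w)
for xs in w:
    m = m + 12 % w
w = 9

w = w + log(w)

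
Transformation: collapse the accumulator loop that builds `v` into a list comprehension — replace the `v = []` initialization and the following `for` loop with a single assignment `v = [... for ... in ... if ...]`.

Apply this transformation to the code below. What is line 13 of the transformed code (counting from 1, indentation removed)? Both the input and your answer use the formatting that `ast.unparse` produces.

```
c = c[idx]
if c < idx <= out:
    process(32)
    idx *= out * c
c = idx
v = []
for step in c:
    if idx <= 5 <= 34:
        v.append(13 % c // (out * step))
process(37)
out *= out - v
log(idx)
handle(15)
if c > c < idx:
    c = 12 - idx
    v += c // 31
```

v += c // 31

Transformed code:
c = c[idx]
if c < idx <= out:
    process(32)
    idx *= out * c
c = idx
v = [13 % c // (out * step) for step in c if idx <= 5 <= 34]
process(37)
out *= out - v
log(idx)
handle(15)
if c > c < idx:
    c = 12 - idx
    v += c // 31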